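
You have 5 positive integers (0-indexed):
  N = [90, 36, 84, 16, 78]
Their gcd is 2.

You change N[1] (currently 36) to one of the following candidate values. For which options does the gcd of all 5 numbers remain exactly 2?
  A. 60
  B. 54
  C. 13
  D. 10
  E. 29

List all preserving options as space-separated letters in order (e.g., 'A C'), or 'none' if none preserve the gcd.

Answer: A B D

Derivation:
Old gcd = 2; gcd of others (without N[1]) = 2
New gcd for candidate v: gcd(2, v). Preserves old gcd iff gcd(2, v) = 2.
  Option A: v=60, gcd(2,60)=2 -> preserves
  Option B: v=54, gcd(2,54)=2 -> preserves
  Option C: v=13, gcd(2,13)=1 -> changes
  Option D: v=10, gcd(2,10)=2 -> preserves
  Option E: v=29, gcd(2,29)=1 -> changes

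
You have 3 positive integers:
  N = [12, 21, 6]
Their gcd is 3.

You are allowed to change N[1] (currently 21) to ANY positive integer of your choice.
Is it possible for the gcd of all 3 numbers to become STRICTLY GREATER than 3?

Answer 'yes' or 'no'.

Current gcd = 3
gcd of all OTHER numbers (without N[1]=21): gcd([12, 6]) = 6
The new gcd after any change is gcd(6, new_value).
This can be at most 6.
Since 6 > old gcd 3, the gcd CAN increase (e.g., set N[1] = 6).

Answer: yes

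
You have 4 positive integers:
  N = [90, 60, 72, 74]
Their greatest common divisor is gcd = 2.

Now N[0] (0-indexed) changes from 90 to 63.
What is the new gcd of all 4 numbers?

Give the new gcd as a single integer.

Numbers: [90, 60, 72, 74], gcd = 2
Change: index 0, 90 -> 63
gcd of the OTHER numbers (without index 0): gcd([60, 72, 74]) = 2
New gcd = gcd(g_others, new_val) = gcd(2, 63) = 1

Answer: 1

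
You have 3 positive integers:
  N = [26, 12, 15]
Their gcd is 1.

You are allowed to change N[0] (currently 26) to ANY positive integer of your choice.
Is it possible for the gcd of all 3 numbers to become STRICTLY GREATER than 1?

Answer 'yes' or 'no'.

Current gcd = 1
gcd of all OTHER numbers (without N[0]=26): gcd([12, 15]) = 3
The new gcd after any change is gcd(3, new_value).
This can be at most 3.
Since 3 > old gcd 1, the gcd CAN increase (e.g., set N[0] = 3).

Answer: yes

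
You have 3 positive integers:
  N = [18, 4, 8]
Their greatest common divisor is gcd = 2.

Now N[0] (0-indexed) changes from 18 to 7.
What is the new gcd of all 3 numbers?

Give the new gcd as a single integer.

Answer: 1

Derivation:
Numbers: [18, 4, 8], gcd = 2
Change: index 0, 18 -> 7
gcd of the OTHER numbers (without index 0): gcd([4, 8]) = 4
New gcd = gcd(g_others, new_val) = gcd(4, 7) = 1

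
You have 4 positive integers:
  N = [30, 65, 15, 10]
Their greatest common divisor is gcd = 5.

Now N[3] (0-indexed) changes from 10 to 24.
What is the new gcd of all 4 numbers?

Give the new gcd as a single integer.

Numbers: [30, 65, 15, 10], gcd = 5
Change: index 3, 10 -> 24
gcd of the OTHER numbers (without index 3): gcd([30, 65, 15]) = 5
New gcd = gcd(g_others, new_val) = gcd(5, 24) = 1

Answer: 1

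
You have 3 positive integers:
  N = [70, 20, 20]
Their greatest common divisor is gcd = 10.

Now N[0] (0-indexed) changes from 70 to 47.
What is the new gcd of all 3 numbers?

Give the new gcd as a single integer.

Numbers: [70, 20, 20], gcd = 10
Change: index 0, 70 -> 47
gcd of the OTHER numbers (without index 0): gcd([20, 20]) = 20
New gcd = gcd(g_others, new_val) = gcd(20, 47) = 1

Answer: 1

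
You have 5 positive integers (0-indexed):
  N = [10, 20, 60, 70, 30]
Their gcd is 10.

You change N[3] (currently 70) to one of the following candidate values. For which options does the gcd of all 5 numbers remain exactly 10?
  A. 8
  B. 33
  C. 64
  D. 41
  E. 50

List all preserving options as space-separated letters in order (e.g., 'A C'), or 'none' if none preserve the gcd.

Old gcd = 10; gcd of others (without N[3]) = 10
New gcd for candidate v: gcd(10, v). Preserves old gcd iff gcd(10, v) = 10.
  Option A: v=8, gcd(10,8)=2 -> changes
  Option B: v=33, gcd(10,33)=1 -> changes
  Option C: v=64, gcd(10,64)=2 -> changes
  Option D: v=41, gcd(10,41)=1 -> changes
  Option E: v=50, gcd(10,50)=10 -> preserves

Answer: E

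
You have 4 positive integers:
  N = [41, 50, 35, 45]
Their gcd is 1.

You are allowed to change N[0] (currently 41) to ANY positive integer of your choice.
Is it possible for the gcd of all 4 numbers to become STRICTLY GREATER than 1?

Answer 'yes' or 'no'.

Answer: yes

Derivation:
Current gcd = 1
gcd of all OTHER numbers (without N[0]=41): gcd([50, 35, 45]) = 5
The new gcd after any change is gcd(5, new_value).
This can be at most 5.
Since 5 > old gcd 1, the gcd CAN increase (e.g., set N[0] = 5).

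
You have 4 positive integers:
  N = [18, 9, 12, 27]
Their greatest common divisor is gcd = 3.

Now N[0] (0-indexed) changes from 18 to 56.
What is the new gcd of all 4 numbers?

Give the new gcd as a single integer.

Answer: 1

Derivation:
Numbers: [18, 9, 12, 27], gcd = 3
Change: index 0, 18 -> 56
gcd of the OTHER numbers (without index 0): gcd([9, 12, 27]) = 3
New gcd = gcd(g_others, new_val) = gcd(3, 56) = 1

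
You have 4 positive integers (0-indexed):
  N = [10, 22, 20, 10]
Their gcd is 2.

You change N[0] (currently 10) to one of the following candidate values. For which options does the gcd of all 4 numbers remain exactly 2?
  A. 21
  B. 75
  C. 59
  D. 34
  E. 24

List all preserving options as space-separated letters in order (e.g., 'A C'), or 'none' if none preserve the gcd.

Old gcd = 2; gcd of others (without N[0]) = 2
New gcd for candidate v: gcd(2, v). Preserves old gcd iff gcd(2, v) = 2.
  Option A: v=21, gcd(2,21)=1 -> changes
  Option B: v=75, gcd(2,75)=1 -> changes
  Option C: v=59, gcd(2,59)=1 -> changes
  Option D: v=34, gcd(2,34)=2 -> preserves
  Option E: v=24, gcd(2,24)=2 -> preserves

Answer: D E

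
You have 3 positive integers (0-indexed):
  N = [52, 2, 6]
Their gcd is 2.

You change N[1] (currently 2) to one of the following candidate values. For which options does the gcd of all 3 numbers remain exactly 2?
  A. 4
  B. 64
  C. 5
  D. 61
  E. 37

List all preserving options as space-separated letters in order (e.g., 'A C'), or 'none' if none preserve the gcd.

Answer: A B

Derivation:
Old gcd = 2; gcd of others (without N[1]) = 2
New gcd for candidate v: gcd(2, v). Preserves old gcd iff gcd(2, v) = 2.
  Option A: v=4, gcd(2,4)=2 -> preserves
  Option B: v=64, gcd(2,64)=2 -> preserves
  Option C: v=5, gcd(2,5)=1 -> changes
  Option D: v=61, gcd(2,61)=1 -> changes
  Option E: v=37, gcd(2,37)=1 -> changes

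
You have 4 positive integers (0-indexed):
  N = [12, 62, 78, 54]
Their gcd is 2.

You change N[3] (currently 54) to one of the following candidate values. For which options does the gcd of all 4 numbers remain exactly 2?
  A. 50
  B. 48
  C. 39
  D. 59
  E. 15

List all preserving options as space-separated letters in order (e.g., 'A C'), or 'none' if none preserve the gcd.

Old gcd = 2; gcd of others (without N[3]) = 2
New gcd for candidate v: gcd(2, v). Preserves old gcd iff gcd(2, v) = 2.
  Option A: v=50, gcd(2,50)=2 -> preserves
  Option B: v=48, gcd(2,48)=2 -> preserves
  Option C: v=39, gcd(2,39)=1 -> changes
  Option D: v=59, gcd(2,59)=1 -> changes
  Option E: v=15, gcd(2,15)=1 -> changes

Answer: A B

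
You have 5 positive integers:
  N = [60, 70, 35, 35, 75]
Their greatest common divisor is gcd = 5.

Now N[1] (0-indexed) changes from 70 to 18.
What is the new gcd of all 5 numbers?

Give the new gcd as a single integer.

Answer: 1

Derivation:
Numbers: [60, 70, 35, 35, 75], gcd = 5
Change: index 1, 70 -> 18
gcd of the OTHER numbers (without index 1): gcd([60, 35, 35, 75]) = 5
New gcd = gcd(g_others, new_val) = gcd(5, 18) = 1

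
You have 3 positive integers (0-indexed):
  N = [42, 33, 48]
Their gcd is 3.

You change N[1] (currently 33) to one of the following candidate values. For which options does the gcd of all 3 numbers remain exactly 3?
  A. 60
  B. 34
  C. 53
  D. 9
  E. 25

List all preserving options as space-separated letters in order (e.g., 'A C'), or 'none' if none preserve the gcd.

Old gcd = 3; gcd of others (without N[1]) = 6
New gcd for candidate v: gcd(6, v). Preserves old gcd iff gcd(6, v) = 3.
  Option A: v=60, gcd(6,60)=6 -> changes
  Option B: v=34, gcd(6,34)=2 -> changes
  Option C: v=53, gcd(6,53)=1 -> changes
  Option D: v=9, gcd(6,9)=3 -> preserves
  Option E: v=25, gcd(6,25)=1 -> changes

Answer: D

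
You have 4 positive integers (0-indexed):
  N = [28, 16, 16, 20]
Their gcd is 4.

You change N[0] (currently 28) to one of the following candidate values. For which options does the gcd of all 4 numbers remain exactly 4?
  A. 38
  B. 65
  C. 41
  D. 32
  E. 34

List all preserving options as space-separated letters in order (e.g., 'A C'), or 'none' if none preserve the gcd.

Answer: D

Derivation:
Old gcd = 4; gcd of others (without N[0]) = 4
New gcd for candidate v: gcd(4, v). Preserves old gcd iff gcd(4, v) = 4.
  Option A: v=38, gcd(4,38)=2 -> changes
  Option B: v=65, gcd(4,65)=1 -> changes
  Option C: v=41, gcd(4,41)=1 -> changes
  Option D: v=32, gcd(4,32)=4 -> preserves
  Option E: v=34, gcd(4,34)=2 -> changes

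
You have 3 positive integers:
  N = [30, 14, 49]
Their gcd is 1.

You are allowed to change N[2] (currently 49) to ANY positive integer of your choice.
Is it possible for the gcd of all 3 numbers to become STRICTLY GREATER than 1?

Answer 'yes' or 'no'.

Current gcd = 1
gcd of all OTHER numbers (without N[2]=49): gcd([30, 14]) = 2
The new gcd after any change is gcd(2, new_value).
This can be at most 2.
Since 2 > old gcd 1, the gcd CAN increase (e.g., set N[2] = 2).

Answer: yes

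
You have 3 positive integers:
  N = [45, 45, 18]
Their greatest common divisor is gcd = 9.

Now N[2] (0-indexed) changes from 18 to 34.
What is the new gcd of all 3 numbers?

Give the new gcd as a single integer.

Answer: 1

Derivation:
Numbers: [45, 45, 18], gcd = 9
Change: index 2, 18 -> 34
gcd of the OTHER numbers (without index 2): gcd([45, 45]) = 45
New gcd = gcd(g_others, new_val) = gcd(45, 34) = 1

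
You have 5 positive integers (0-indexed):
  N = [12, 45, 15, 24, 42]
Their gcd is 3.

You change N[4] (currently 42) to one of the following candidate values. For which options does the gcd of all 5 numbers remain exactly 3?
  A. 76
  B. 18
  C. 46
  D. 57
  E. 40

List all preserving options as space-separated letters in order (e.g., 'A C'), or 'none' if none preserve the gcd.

Answer: B D

Derivation:
Old gcd = 3; gcd of others (without N[4]) = 3
New gcd for candidate v: gcd(3, v). Preserves old gcd iff gcd(3, v) = 3.
  Option A: v=76, gcd(3,76)=1 -> changes
  Option B: v=18, gcd(3,18)=3 -> preserves
  Option C: v=46, gcd(3,46)=1 -> changes
  Option D: v=57, gcd(3,57)=3 -> preserves
  Option E: v=40, gcd(3,40)=1 -> changes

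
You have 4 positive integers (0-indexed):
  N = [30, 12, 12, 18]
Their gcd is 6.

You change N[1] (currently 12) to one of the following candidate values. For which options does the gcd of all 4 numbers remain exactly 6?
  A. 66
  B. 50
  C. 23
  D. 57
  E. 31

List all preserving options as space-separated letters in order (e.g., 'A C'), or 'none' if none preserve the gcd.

Old gcd = 6; gcd of others (without N[1]) = 6
New gcd for candidate v: gcd(6, v). Preserves old gcd iff gcd(6, v) = 6.
  Option A: v=66, gcd(6,66)=6 -> preserves
  Option B: v=50, gcd(6,50)=2 -> changes
  Option C: v=23, gcd(6,23)=1 -> changes
  Option D: v=57, gcd(6,57)=3 -> changes
  Option E: v=31, gcd(6,31)=1 -> changes

Answer: A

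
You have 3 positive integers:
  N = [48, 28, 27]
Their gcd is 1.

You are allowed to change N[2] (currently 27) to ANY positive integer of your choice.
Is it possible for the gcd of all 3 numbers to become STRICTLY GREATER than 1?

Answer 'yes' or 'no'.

Current gcd = 1
gcd of all OTHER numbers (without N[2]=27): gcd([48, 28]) = 4
The new gcd after any change is gcd(4, new_value).
This can be at most 4.
Since 4 > old gcd 1, the gcd CAN increase (e.g., set N[2] = 4).

Answer: yes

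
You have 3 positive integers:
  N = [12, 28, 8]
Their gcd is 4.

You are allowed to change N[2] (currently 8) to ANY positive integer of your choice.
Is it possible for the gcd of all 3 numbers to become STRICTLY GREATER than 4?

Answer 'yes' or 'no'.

Current gcd = 4
gcd of all OTHER numbers (without N[2]=8): gcd([12, 28]) = 4
The new gcd after any change is gcd(4, new_value).
This can be at most 4.
Since 4 = old gcd 4, the gcd can only stay the same or decrease.

Answer: no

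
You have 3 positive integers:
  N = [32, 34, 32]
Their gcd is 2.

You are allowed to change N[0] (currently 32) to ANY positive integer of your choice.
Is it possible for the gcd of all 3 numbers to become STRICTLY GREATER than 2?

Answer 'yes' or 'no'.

Answer: no

Derivation:
Current gcd = 2
gcd of all OTHER numbers (without N[0]=32): gcd([34, 32]) = 2
The new gcd after any change is gcd(2, new_value).
This can be at most 2.
Since 2 = old gcd 2, the gcd can only stay the same or decrease.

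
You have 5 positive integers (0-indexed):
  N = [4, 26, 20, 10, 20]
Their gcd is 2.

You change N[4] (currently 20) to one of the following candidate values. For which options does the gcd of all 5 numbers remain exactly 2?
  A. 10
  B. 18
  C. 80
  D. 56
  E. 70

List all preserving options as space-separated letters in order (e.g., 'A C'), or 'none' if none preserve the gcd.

Answer: A B C D E

Derivation:
Old gcd = 2; gcd of others (without N[4]) = 2
New gcd for candidate v: gcd(2, v). Preserves old gcd iff gcd(2, v) = 2.
  Option A: v=10, gcd(2,10)=2 -> preserves
  Option B: v=18, gcd(2,18)=2 -> preserves
  Option C: v=80, gcd(2,80)=2 -> preserves
  Option D: v=56, gcd(2,56)=2 -> preserves
  Option E: v=70, gcd(2,70)=2 -> preserves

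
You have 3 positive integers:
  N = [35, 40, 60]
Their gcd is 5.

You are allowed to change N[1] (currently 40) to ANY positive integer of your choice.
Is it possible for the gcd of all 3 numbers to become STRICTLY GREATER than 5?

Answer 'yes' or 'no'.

Answer: no

Derivation:
Current gcd = 5
gcd of all OTHER numbers (without N[1]=40): gcd([35, 60]) = 5
The new gcd after any change is gcd(5, new_value).
This can be at most 5.
Since 5 = old gcd 5, the gcd can only stay the same or decrease.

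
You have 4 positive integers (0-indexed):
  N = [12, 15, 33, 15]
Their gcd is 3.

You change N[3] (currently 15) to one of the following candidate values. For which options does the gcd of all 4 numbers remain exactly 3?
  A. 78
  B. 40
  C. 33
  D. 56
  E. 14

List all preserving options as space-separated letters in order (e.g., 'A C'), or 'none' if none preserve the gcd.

Answer: A C

Derivation:
Old gcd = 3; gcd of others (without N[3]) = 3
New gcd for candidate v: gcd(3, v). Preserves old gcd iff gcd(3, v) = 3.
  Option A: v=78, gcd(3,78)=3 -> preserves
  Option B: v=40, gcd(3,40)=1 -> changes
  Option C: v=33, gcd(3,33)=3 -> preserves
  Option D: v=56, gcd(3,56)=1 -> changes
  Option E: v=14, gcd(3,14)=1 -> changes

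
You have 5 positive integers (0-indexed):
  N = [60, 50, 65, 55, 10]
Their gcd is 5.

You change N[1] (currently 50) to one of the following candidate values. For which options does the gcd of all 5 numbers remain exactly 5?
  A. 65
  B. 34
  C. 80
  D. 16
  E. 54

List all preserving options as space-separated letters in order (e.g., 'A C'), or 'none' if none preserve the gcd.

Old gcd = 5; gcd of others (without N[1]) = 5
New gcd for candidate v: gcd(5, v). Preserves old gcd iff gcd(5, v) = 5.
  Option A: v=65, gcd(5,65)=5 -> preserves
  Option B: v=34, gcd(5,34)=1 -> changes
  Option C: v=80, gcd(5,80)=5 -> preserves
  Option D: v=16, gcd(5,16)=1 -> changes
  Option E: v=54, gcd(5,54)=1 -> changes

Answer: A C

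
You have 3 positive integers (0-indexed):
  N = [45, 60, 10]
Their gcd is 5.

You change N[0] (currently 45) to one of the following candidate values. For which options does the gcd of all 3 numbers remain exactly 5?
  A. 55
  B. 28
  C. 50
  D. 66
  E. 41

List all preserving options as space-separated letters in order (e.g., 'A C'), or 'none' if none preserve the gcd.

Old gcd = 5; gcd of others (without N[0]) = 10
New gcd for candidate v: gcd(10, v). Preserves old gcd iff gcd(10, v) = 5.
  Option A: v=55, gcd(10,55)=5 -> preserves
  Option B: v=28, gcd(10,28)=2 -> changes
  Option C: v=50, gcd(10,50)=10 -> changes
  Option D: v=66, gcd(10,66)=2 -> changes
  Option E: v=41, gcd(10,41)=1 -> changes

Answer: A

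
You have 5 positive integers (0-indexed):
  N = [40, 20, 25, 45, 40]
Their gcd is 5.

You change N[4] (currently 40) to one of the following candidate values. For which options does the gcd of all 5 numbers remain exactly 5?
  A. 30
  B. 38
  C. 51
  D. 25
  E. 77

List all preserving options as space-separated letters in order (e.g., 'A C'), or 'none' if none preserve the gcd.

Answer: A D

Derivation:
Old gcd = 5; gcd of others (without N[4]) = 5
New gcd for candidate v: gcd(5, v). Preserves old gcd iff gcd(5, v) = 5.
  Option A: v=30, gcd(5,30)=5 -> preserves
  Option B: v=38, gcd(5,38)=1 -> changes
  Option C: v=51, gcd(5,51)=1 -> changes
  Option D: v=25, gcd(5,25)=5 -> preserves
  Option E: v=77, gcd(5,77)=1 -> changes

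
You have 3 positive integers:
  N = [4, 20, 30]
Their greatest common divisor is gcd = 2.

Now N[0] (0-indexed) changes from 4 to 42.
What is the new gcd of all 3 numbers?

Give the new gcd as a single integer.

Numbers: [4, 20, 30], gcd = 2
Change: index 0, 4 -> 42
gcd of the OTHER numbers (without index 0): gcd([20, 30]) = 10
New gcd = gcd(g_others, new_val) = gcd(10, 42) = 2

Answer: 2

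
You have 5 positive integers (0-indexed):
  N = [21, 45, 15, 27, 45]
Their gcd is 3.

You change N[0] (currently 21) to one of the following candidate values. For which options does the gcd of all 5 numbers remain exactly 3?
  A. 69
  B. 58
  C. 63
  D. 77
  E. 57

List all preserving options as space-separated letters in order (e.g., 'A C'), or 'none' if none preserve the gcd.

Old gcd = 3; gcd of others (without N[0]) = 3
New gcd for candidate v: gcd(3, v). Preserves old gcd iff gcd(3, v) = 3.
  Option A: v=69, gcd(3,69)=3 -> preserves
  Option B: v=58, gcd(3,58)=1 -> changes
  Option C: v=63, gcd(3,63)=3 -> preserves
  Option D: v=77, gcd(3,77)=1 -> changes
  Option E: v=57, gcd(3,57)=3 -> preserves

Answer: A C E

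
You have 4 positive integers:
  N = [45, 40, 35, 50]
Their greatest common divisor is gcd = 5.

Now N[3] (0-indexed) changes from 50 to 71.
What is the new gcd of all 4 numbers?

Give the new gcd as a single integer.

Answer: 1

Derivation:
Numbers: [45, 40, 35, 50], gcd = 5
Change: index 3, 50 -> 71
gcd of the OTHER numbers (without index 3): gcd([45, 40, 35]) = 5
New gcd = gcd(g_others, new_val) = gcd(5, 71) = 1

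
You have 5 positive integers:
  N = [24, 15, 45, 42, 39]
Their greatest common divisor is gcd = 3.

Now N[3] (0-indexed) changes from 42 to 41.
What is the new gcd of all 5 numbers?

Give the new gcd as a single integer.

Answer: 1

Derivation:
Numbers: [24, 15, 45, 42, 39], gcd = 3
Change: index 3, 42 -> 41
gcd of the OTHER numbers (without index 3): gcd([24, 15, 45, 39]) = 3
New gcd = gcd(g_others, new_val) = gcd(3, 41) = 1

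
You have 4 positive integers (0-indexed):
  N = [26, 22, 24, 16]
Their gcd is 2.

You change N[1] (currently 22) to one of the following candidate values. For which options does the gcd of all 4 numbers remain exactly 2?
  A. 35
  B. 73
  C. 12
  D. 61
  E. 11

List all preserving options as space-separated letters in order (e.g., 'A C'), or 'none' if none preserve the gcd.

Old gcd = 2; gcd of others (without N[1]) = 2
New gcd for candidate v: gcd(2, v). Preserves old gcd iff gcd(2, v) = 2.
  Option A: v=35, gcd(2,35)=1 -> changes
  Option B: v=73, gcd(2,73)=1 -> changes
  Option C: v=12, gcd(2,12)=2 -> preserves
  Option D: v=61, gcd(2,61)=1 -> changes
  Option E: v=11, gcd(2,11)=1 -> changes

Answer: C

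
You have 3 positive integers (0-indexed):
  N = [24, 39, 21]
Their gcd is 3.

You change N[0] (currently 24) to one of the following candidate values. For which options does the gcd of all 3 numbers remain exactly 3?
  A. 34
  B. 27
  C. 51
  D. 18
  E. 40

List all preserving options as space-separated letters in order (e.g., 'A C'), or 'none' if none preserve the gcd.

Old gcd = 3; gcd of others (without N[0]) = 3
New gcd for candidate v: gcd(3, v). Preserves old gcd iff gcd(3, v) = 3.
  Option A: v=34, gcd(3,34)=1 -> changes
  Option B: v=27, gcd(3,27)=3 -> preserves
  Option C: v=51, gcd(3,51)=3 -> preserves
  Option D: v=18, gcd(3,18)=3 -> preserves
  Option E: v=40, gcd(3,40)=1 -> changes

Answer: B C D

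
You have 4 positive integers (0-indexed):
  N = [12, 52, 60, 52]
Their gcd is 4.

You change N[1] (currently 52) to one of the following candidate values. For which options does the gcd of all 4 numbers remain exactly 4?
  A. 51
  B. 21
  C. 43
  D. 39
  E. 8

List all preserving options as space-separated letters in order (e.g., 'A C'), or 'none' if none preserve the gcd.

Answer: E

Derivation:
Old gcd = 4; gcd of others (without N[1]) = 4
New gcd for candidate v: gcd(4, v). Preserves old gcd iff gcd(4, v) = 4.
  Option A: v=51, gcd(4,51)=1 -> changes
  Option B: v=21, gcd(4,21)=1 -> changes
  Option C: v=43, gcd(4,43)=1 -> changes
  Option D: v=39, gcd(4,39)=1 -> changes
  Option E: v=8, gcd(4,8)=4 -> preserves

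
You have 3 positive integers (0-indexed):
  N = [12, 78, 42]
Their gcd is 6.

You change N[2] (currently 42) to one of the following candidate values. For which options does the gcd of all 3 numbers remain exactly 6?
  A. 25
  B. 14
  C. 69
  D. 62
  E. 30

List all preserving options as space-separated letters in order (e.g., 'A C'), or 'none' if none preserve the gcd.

Old gcd = 6; gcd of others (without N[2]) = 6
New gcd for candidate v: gcd(6, v). Preserves old gcd iff gcd(6, v) = 6.
  Option A: v=25, gcd(6,25)=1 -> changes
  Option B: v=14, gcd(6,14)=2 -> changes
  Option C: v=69, gcd(6,69)=3 -> changes
  Option D: v=62, gcd(6,62)=2 -> changes
  Option E: v=30, gcd(6,30)=6 -> preserves

Answer: E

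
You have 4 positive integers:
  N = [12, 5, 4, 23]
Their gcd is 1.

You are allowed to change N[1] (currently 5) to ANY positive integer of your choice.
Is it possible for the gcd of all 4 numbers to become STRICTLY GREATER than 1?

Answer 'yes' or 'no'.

Current gcd = 1
gcd of all OTHER numbers (without N[1]=5): gcd([12, 4, 23]) = 1
The new gcd after any change is gcd(1, new_value).
This can be at most 1.
Since 1 = old gcd 1, the gcd can only stay the same or decrease.

Answer: no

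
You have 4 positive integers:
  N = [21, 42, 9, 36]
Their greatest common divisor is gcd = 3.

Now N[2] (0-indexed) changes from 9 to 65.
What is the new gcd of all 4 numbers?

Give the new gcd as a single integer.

Numbers: [21, 42, 9, 36], gcd = 3
Change: index 2, 9 -> 65
gcd of the OTHER numbers (without index 2): gcd([21, 42, 36]) = 3
New gcd = gcd(g_others, new_val) = gcd(3, 65) = 1

Answer: 1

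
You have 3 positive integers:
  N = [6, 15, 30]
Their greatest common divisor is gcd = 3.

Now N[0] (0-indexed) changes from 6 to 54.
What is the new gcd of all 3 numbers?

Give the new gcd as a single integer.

Answer: 3

Derivation:
Numbers: [6, 15, 30], gcd = 3
Change: index 0, 6 -> 54
gcd of the OTHER numbers (without index 0): gcd([15, 30]) = 15
New gcd = gcd(g_others, new_val) = gcd(15, 54) = 3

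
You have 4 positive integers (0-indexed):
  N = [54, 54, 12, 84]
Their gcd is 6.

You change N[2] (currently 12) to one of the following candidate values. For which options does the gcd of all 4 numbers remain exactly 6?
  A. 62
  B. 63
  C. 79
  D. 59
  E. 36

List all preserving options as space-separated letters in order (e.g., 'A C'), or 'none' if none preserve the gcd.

Old gcd = 6; gcd of others (without N[2]) = 6
New gcd for candidate v: gcd(6, v). Preserves old gcd iff gcd(6, v) = 6.
  Option A: v=62, gcd(6,62)=2 -> changes
  Option B: v=63, gcd(6,63)=3 -> changes
  Option C: v=79, gcd(6,79)=1 -> changes
  Option D: v=59, gcd(6,59)=1 -> changes
  Option E: v=36, gcd(6,36)=6 -> preserves

Answer: E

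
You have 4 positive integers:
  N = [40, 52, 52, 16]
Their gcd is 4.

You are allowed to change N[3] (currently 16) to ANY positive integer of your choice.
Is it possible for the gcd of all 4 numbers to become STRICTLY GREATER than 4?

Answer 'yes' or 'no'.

Answer: no

Derivation:
Current gcd = 4
gcd of all OTHER numbers (without N[3]=16): gcd([40, 52, 52]) = 4
The new gcd after any change is gcd(4, new_value).
This can be at most 4.
Since 4 = old gcd 4, the gcd can only stay the same or decrease.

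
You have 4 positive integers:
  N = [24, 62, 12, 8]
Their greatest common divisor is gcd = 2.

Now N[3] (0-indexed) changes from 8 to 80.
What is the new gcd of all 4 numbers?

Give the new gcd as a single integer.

Numbers: [24, 62, 12, 8], gcd = 2
Change: index 3, 8 -> 80
gcd of the OTHER numbers (without index 3): gcd([24, 62, 12]) = 2
New gcd = gcd(g_others, new_val) = gcd(2, 80) = 2

Answer: 2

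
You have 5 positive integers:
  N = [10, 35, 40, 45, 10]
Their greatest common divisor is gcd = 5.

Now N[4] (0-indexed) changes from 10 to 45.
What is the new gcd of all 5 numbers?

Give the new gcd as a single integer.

Numbers: [10, 35, 40, 45, 10], gcd = 5
Change: index 4, 10 -> 45
gcd of the OTHER numbers (without index 4): gcd([10, 35, 40, 45]) = 5
New gcd = gcd(g_others, new_val) = gcd(5, 45) = 5

Answer: 5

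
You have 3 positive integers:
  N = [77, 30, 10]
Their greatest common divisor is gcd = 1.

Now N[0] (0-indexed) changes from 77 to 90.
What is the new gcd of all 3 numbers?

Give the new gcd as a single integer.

Numbers: [77, 30, 10], gcd = 1
Change: index 0, 77 -> 90
gcd of the OTHER numbers (without index 0): gcd([30, 10]) = 10
New gcd = gcd(g_others, new_val) = gcd(10, 90) = 10

Answer: 10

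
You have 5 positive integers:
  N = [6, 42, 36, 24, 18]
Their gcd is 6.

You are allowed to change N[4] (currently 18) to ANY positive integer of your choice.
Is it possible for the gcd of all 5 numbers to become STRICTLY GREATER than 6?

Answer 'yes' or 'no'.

Current gcd = 6
gcd of all OTHER numbers (without N[4]=18): gcd([6, 42, 36, 24]) = 6
The new gcd after any change is gcd(6, new_value).
This can be at most 6.
Since 6 = old gcd 6, the gcd can only stay the same or decrease.

Answer: no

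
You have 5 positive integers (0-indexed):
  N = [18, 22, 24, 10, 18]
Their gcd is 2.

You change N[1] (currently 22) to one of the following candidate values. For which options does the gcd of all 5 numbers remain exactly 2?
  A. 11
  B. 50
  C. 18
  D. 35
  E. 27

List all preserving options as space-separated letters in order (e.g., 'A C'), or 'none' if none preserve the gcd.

Old gcd = 2; gcd of others (without N[1]) = 2
New gcd for candidate v: gcd(2, v). Preserves old gcd iff gcd(2, v) = 2.
  Option A: v=11, gcd(2,11)=1 -> changes
  Option B: v=50, gcd(2,50)=2 -> preserves
  Option C: v=18, gcd(2,18)=2 -> preserves
  Option D: v=35, gcd(2,35)=1 -> changes
  Option E: v=27, gcd(2,27)=1 -> changes

Answer: B C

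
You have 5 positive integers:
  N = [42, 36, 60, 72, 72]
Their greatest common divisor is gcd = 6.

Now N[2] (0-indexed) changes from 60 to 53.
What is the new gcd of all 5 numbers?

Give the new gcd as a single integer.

Numbers: [42, 36, 60, 72, 72], gcd = 6
Change: index 2, 60 -> 53
gcd of the OTHER numbers (without index 2): gcd([42, 36, 72, 72]) = 6
New gcd = gcd(g_others, new_val) = gcd(6, 53) = 1

Answer: 1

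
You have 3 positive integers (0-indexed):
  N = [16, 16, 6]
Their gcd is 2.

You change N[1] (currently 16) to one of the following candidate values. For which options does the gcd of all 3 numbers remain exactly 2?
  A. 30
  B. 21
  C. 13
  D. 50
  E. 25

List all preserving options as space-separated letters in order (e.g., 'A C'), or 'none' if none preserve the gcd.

Old gcd = 2; gcd of others (without N[1]) = 2
New gcd for candidate v: gcd(2, v). Preserves old gcd iff gcd(2, v) = 2.
  Option A: v=30, gcd(2,30)=2 -> preserves
  Option B: v=21, gcd(2,21)=1 -> changes
  Option C: v=13, gcd(2,13)=1 -> changes
  Option D: v=50, gcd(2,50)=2 -> preserves
  Option E: v=25, gcd(2,25)=1 -> changes

Answer: A D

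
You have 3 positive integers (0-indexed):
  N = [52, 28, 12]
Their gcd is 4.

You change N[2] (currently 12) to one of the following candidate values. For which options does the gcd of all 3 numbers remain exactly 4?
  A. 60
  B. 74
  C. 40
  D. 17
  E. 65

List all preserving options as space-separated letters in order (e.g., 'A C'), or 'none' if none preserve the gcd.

Old gcd = 4; gcd of others (without N[2]) = 4
New gcd for candidate v: gcd(4, v). Preserves old gcd iff gcd(4, v) = 4.
  Option A: v=60, gcd(4,60)=4 -> preserves
  Option B: v=74, gcd(4,74)=2 -> changes
  Option C: v=40, gcd(4,40)=4 -> preserves
  Option D: v=17, gcd(4,17)=1 -> changes
  Option E: v=65, gcd(4,65)=1 -> changes

Answer: A C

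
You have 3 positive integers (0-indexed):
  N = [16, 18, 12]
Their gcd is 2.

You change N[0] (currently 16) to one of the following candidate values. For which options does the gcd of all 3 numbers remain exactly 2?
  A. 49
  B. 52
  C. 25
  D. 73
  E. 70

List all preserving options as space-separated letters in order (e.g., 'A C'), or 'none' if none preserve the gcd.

Old gcd = 2; gcd of others (without N[0]) = 6
New gcd for candidate v: gcd(6, v). Preserves old gcd iff gcd(6, v) = 2.
  Option A: v=49, gcd(6,49)=1 -> changes
  Option B: v=52, gcd(6,52)=2 -> preserves
  Option C: v=25, gcd(6,25)=1 -> changes
  Option D: v=73, gcd(6,73)=1 -> changes
  Option E: v=70, gcd(6,70)=2 -> preserves

Answer: B E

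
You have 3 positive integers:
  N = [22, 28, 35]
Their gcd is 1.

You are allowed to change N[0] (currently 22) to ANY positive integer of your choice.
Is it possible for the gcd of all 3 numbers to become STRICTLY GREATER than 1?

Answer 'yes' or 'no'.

Current gcd = 1
gcd of all OTHER numbers (without N[0]=22): gcd([28, 35]) = 7
The new gcd after any change is gcd(7, new_value).
This can be at most 7.
Since 7 > old gcd 1, the gcd CAN increase (e.g., set N[0] = 7).

Answer: yes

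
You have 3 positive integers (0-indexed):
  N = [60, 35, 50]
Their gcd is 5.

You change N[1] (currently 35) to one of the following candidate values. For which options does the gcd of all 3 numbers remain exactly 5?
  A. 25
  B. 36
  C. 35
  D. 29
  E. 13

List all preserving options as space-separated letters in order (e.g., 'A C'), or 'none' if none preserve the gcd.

Answer: A C

Derivation:
Old gcd = 5; gcd of others (without N[1]) = 10
New gcd for candidate v: gcd(10, v). Preserves old gcd iff gcd(10, v) = 5.
  Option A: v=25, gcd(10,25)=5 -> preserves
  Option B: v=36, gcd(10,36)=2 -> changes
  Option C: v=35, gcd(10,35)=5 -> preserves
  Option D: v=29, gcd(10,29)=1 -> changes
  Option E: v=13, gcd(10,13)=1 -> changes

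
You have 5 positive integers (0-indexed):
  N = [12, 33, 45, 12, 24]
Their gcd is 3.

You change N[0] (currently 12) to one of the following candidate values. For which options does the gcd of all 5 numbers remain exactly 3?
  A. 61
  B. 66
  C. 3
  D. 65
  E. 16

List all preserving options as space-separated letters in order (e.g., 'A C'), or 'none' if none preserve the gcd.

Old gcd = 3; gcd of others (without N[0]) = 3
New gcd for candidate v: gcd(3, v). Preserves old gcd iff gcd(3, v) = 3.
  Option A: v=61, gcd(3,61)=1 -> changes
  Option B: v=66, gcd(3,66)=3 -> preserves
  Option C: v=3, gcd(3,3)=3 -> preserves
  Option D: v=65, gcd(3,65)=1 -> changes
  Option E: v=16, gcd(3,16)=1 -> changes

Answer: B C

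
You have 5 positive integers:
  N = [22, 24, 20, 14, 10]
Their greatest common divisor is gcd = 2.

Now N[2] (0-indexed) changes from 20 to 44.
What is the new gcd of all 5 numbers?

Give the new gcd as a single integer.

Numbers: [22, 24, 20, 14, 10], gcd = 2
Change: index 2, 20 -> 44
gcd of the OTHER numbers (without index 2): gcd([22, 24, 14, 10]) = 2
New gcd = gcd(g_others, new_val) = gcd(2, 44) = 2

Answer: 2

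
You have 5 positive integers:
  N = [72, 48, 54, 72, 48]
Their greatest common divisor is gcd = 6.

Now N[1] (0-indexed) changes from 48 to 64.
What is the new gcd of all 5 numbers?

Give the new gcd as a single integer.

Answer: 2

Derivation:
Numbers: [72, 48, 54, 72, 48], gcd = 6
Change: index 1, 48 -> 64
gcd of the OTHER numbers (without index 1): gcd([72, 54, 72, 48]) = 6
New gcd = gcd(g_others, new_val) = gcd(6, 64) = 2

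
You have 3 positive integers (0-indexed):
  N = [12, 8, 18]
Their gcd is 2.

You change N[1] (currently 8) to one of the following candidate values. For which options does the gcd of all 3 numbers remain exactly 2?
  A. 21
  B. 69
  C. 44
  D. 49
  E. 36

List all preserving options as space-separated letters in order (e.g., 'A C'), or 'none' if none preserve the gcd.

Old gcd = 2; gcd of others (without N[1]) = 6
New gcd for candidate v: gcd(6, v). Preserves old gcd iff gcd(6, v) = 2.
  Option A: v=21, gcd(6,21)=3 -> changes
  Option B: v=69, gcd(6,69)=3 -> changes
  Option C: v=44, gcd(6,44)=2 -> preserves
  Option D: v=49, gcd(6,49)=1 -> changes
  Option E: v=36, gcd(6,36)=6 -> changes

Answer: C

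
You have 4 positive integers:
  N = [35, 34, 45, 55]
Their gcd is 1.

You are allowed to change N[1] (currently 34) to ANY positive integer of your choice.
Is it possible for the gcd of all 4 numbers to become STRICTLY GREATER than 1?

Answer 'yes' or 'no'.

Current gcd = 1
gcd of all OTHER numbers (without N[1]=34): gcd([35, 45, 55]) = 5
The new gcd after any change is gcd(5, new_value).
This can be at most 5.
Since 5 > old gcd 1, the gcd CAN increase (e.g., set N[1] = 5).

Answer: yes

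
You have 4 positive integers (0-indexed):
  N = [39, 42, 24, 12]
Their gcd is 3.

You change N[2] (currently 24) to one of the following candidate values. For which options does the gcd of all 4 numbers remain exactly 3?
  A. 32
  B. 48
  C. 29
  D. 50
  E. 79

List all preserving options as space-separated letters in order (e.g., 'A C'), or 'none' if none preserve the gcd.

Answer: B

Derivation:
Old gcd = 3; gcd of others (without N[2]) = 3
New gcd for candidate v: gcd(3, v). Preserves old gcd iff gcd(3, v) = 3.
  Option A: v=32, gcd(3,32)=1 -> changes
  Option B: v=48, gcd(3,48)=3 -> preserves
  Option C: v=29, gcd(3,29)=1 -> changes
  Option D: v=50, gcd(3,50)=1 -> changes
  Option E: v=79, gcd(3,79)=1 -> changes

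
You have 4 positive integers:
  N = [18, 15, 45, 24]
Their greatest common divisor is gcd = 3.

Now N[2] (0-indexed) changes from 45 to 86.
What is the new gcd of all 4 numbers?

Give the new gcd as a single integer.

Numbers: [18, 15, 45, 24], gcd = 3
Change: index 2, 45 -> 86
gcd of the OTHER numbers (without index 2): gcd([18, 15, 24]) = 3
New gcd = gcd(g_others, new_val) = gcd(3, 86) = 1

Answer: 1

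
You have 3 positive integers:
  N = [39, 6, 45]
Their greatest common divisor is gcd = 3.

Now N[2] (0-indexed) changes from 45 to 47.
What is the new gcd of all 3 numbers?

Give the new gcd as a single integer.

Numbers: [39, 6, 45], gcd = 3
Change: index 2, 45 -> 47
gcd of the OTHER numbers (without index 2): gcd([39, 6]) = 3
New gcd = gcd(g_others, new_val) = gcd(3, 47) = 1

Answer: 1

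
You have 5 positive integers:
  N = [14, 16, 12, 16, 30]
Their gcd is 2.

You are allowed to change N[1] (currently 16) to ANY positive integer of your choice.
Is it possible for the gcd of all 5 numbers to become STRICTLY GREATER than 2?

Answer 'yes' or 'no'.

Answer: no

Derivation:
Current gcd = 2
gcd of all OTHER numbers (without N[1]=16): gcd([14, 12, 16, 30]) = 2
The new gcd after any change is gcd(2, new_value).
This can be at most 2.
Since 2 = old gcd 2, the gcd can only stay the same or decrease.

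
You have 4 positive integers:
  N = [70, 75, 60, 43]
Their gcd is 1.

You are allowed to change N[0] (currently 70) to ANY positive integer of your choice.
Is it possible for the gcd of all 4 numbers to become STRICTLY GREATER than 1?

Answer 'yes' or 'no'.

Answer: no

Derivation:
Current gcd = 1
gcd of all OTHER numbers (without N[0]=70): gcd([75, 60, 43]) = 1
The new gcd after any change is gcd(1, new_value).
This can be at most 1.
Since 1 = old gcd 1, the gcd can only stay the same or decrease.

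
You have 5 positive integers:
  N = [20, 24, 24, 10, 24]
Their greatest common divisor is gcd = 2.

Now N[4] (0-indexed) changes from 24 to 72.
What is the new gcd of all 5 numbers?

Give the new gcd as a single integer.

Numbers: [20, 24, 24, 10, 24], gcd = 2
Change: index 4, 24 -> 72
gcd of the OTHER numbers (without index 4): gcd([20, 24, 24, 10]) = 2
New gcd = gcd(g_others, new_val) = gcd(2, 72) = 2

Answer: 2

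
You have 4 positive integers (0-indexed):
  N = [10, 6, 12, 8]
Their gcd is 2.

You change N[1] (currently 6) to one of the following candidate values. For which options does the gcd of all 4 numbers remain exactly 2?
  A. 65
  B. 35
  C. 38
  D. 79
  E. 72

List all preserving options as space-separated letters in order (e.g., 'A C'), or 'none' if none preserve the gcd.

Old gcd = 2; gcd of others (without N[1]) = 2
New gcd for candidate v: gcd(2, v). Preserves old gcd iff gcd(2, v) = 2.
  Option A: v=65, gcd(2,65)=1 -> changes
  Option B: v=35, gcd(2,35)=1 -> changes
  Option C: v=38, gcd(2,38)=2 -> preserves
  Option D: v=79, gcd(2,79)=1 -> changes
  Option E: v=72, gcd(2,72)=2 -> preserves

Answer: C E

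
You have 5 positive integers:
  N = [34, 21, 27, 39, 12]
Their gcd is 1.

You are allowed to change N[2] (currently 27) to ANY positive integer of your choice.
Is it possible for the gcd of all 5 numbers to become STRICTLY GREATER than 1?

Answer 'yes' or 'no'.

Answer: no

Derivation:
Current gcd = 1
gcd of all OTHER numbers (without N[2]=27): gcd([34, 21, 39, 12]) = 1
The new gcd after any change is gcd(1, new_value).
This can be at most 1.
Since 1 = old gcd 1, the gcd can only stay the same or decrease.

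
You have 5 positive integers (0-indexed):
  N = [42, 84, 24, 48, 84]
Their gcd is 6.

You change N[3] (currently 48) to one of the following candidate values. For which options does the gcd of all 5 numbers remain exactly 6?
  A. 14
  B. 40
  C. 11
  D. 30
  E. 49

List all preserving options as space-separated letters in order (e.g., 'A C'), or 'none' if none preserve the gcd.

Old gcd = 6; gcd of others (without N[3]) = 6
New gcd for candidate v: gcd(6, v). Preserves old gcd iff gcd(6, v) = 6.
  Option A: v=14, gcd(6,14)=2 -> changes
  Option B: v=40, gcd(6,40)=2 -> changes
  Option C: v=11, gcd(6,11)=1 -> changes
  Option D: v=30, gcd(6,30)=6 -> preserves
  Option E: v=49, gcd(6,49)=1 -> changes

Answer: D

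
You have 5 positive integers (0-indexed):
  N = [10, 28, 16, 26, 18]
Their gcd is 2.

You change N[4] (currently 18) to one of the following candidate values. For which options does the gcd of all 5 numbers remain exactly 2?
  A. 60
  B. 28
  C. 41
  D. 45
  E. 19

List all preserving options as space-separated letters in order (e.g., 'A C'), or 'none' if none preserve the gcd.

Answer: A B

Derivation:
Old gcd = 2; gcd of others (without N[4]) = 2
New gcd for candidate v: gcd(2, v). Preserves old gcd iff gcd(2, v) = 2.
  Option A: v=60, gcd(2,60)=2 -> preserves
  Option B: v=28, gcd(2,28)=2 -> preserves
  Option C: v=41, gcd(2,41)=1 -> changes
  Option D: v=45, gcd(2,45)=1 -> changes
  Option E: v=19, gcd(2,19)=1 -> changes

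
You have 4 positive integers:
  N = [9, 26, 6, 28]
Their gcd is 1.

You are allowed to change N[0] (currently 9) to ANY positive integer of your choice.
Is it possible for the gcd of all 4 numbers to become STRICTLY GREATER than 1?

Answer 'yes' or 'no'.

Answer: yes

Derivation:
Current gcd = 1
gcd of all OTHER numbers (without N[0]=9): gcd([26, 6, 28]) = 2
The new gcd after any change is gcd(2, new_value).
This can be at most 2.
Since 2 > old gcd 1, the gcd CAN increase (e.g., set N[0] = 2).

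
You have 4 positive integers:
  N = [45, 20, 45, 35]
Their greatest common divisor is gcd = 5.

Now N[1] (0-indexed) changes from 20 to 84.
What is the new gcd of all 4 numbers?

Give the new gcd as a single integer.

Answer: 1

Derivation:
Numbers: [45, 20, 45, 35], gcd = 5
Change: index 1, 20 -> 84
gcd of the OTHER numbers (without index 1): gcd([45, 45, 35]) = 5
New gcd = gcd(g_others, new_val) = gcd(5, 84) = 1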